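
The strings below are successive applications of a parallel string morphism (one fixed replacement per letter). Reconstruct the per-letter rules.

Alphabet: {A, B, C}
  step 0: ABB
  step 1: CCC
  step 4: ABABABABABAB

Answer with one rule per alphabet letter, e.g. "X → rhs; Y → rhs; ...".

  step 0 ⇒ step 1: ABB ⇒ C·C·C
    A ↦ C
    B ↦ C
    C ↦ AB  (constrained at step 1)

A->C, B->C, C->AB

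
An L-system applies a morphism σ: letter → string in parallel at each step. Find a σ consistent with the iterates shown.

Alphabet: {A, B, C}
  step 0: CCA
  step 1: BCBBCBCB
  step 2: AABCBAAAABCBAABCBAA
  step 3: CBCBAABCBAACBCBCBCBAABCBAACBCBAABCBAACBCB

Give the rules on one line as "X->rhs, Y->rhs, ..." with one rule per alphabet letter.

A->CB, B->AA, C->BCB

  step 2 ⇒ step 3: AABCBAAAABCBAABCBAA ⇒ CB·CB·AA·BCB·AA·CB·CB·CB·CB·AA·BCB·AA·CB·CB·AA·BCB·AA·CB·CB
    A ↦ CB
    B ↦ AA
    C ↦ BCB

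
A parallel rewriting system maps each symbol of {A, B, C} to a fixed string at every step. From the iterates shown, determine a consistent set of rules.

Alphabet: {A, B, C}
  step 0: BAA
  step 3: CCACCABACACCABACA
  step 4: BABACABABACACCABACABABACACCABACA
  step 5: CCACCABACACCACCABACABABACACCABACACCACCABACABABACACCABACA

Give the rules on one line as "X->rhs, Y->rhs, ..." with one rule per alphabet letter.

  step 4 ⇒ step 5: BABACABABACACCABACABABACACCABACA ⇒ C·CA·C·CA·BA·CA·C·CA·C·CA·BA·CA·BA·BA·CA·C·CA·BA·CA·C·CA·C·CA·BA·CA·BA·BA·CA·C·CA·BA·CA
    A ↦ CA
    B ↦ C
    C ↦ BA

A->CA, B->C, C->BA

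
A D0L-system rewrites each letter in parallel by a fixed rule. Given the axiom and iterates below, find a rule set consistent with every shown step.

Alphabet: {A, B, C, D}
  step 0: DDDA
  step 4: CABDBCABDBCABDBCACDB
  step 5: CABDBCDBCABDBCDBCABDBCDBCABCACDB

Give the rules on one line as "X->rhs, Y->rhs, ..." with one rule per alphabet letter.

  step 4 ⇒ step 5: CABDBCABDBCABDBCACDB ⇒ CA·B·DB·C·DB·CA·B·DB·C·DB·CA·B·DB·C·DB·CA·B·CA·C·DB
    A ↦ B
    B ↦ DB
    C ↦ CA
    D ↦ C

A->B, B->DB, C->CA, D->C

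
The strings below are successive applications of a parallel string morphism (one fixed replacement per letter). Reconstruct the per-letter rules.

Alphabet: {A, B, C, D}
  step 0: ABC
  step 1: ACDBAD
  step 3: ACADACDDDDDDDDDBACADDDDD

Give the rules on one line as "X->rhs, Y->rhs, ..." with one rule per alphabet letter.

  step 0 ⇒ step 1: ABC ⇒ AC·DB·AD
    A ↦ AC
    B ↦ DB
    C ↦ AD
    D ↦ DD  (constrained at step 1)

A->AC, B->DB, C->AD, D->DD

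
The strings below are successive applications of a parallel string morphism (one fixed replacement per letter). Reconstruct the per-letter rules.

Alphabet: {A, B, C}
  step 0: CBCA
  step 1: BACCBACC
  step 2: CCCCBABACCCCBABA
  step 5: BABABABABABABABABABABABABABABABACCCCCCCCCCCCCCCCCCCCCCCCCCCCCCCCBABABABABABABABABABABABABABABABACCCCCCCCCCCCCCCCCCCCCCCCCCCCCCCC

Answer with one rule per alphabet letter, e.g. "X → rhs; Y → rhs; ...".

  step 1 ⇒ step 2: BACCBACC ⇒ CC·CC·BA·BA·CC·CC·BA·BA
    A ↦ CC
    B ↦ CC
    C ↦ BA

A->CC, B->CC, C->BA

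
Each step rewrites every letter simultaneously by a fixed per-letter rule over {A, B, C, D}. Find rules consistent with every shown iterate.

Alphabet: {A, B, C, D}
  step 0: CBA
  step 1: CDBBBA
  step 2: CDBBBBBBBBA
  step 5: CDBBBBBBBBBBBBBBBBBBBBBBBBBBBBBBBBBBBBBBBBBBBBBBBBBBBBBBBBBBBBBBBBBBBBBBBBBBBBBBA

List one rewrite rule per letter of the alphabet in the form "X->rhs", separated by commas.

A->BA, B->BB, C->CD, D->B

  step 1 ⇒ step 2: CDBBBA ⇒ CD·B·BB·BB·BB·BA
    A ↦ BA
    B ↦ BB
    C ↦ CD
    D ↦ B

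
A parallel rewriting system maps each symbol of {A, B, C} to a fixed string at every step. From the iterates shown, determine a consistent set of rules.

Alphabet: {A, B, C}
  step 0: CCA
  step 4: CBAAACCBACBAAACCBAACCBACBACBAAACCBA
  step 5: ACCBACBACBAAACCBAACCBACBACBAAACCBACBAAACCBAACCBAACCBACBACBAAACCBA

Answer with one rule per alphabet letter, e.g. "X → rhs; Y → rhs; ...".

A->CBA, B->C, C->A

  step 4 ⇒ step 5: CBAAACCBACBAAACCBAACCBACBACBAAACCBA ⇒ A·C·CBA·CBA·CBA·A·A·C·CBA·A·C·CBA·CBA·CBA·A·A·C·CBA·CBA·A·A·C·CBA·A·C·CBA·A·C·CBA·CBA·CBA·A·A·C·CBA
    A ↦ CBA
    B ↦ C
    C ↦ A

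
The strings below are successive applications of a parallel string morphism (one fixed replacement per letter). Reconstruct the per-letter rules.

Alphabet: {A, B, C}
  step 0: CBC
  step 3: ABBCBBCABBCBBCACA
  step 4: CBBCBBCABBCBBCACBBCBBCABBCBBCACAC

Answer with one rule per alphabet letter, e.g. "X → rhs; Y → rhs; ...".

A->C, B->BBC, C->A

  step 3 ⇒ step 4: ABBCBBCABBCBBCACA ⇒ C·BBC·BBC·A·BBC·BBC·A·C·BBC·BBC·A·BBC·BBC·A·C·A·C
    A ↦ C
    B ↦ BBC
    C ↦ A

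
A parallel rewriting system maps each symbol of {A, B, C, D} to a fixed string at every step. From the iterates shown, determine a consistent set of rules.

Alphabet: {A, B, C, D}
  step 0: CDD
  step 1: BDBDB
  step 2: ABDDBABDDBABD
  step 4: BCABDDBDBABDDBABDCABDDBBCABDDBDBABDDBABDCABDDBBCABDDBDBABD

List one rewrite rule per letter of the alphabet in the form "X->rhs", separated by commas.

  step 1 ⇒ step 2: BDBDB ⇒ ABD·DB·ABD·DB·ABD
    B ↦ ABD
    D ↦ DB
    A ↦ C  (constrained at step 2)
  step 0 ⇒ step 1: CDD ⇒ B·DB·DB
    C ↦ B

A->C, B->ABD, C->B, D->DB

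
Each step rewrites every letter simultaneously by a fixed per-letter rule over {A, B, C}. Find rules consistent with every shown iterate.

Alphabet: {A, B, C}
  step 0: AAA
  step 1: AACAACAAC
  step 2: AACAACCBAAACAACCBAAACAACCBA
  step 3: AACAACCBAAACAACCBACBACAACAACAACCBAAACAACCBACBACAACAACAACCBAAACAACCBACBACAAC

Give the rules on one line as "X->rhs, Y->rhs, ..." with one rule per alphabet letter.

A->AAC, B->C, C->CBA

  step 2 ⇒ step 3: AACAACCBAAACAACCBAAACAACCBA ⇒ AAC·AAC·CBA·AAC·AAC·CBA·CBA·C·AAC·AAC·AAC·CBA·AAC·AAC·CBA·CBA·C·AAC·AAC·AAC·CBA·AAC·AAC·CBA·CBA·C·AAC
    A ↦ AAC
    B ↦ C
    C ↦ CBA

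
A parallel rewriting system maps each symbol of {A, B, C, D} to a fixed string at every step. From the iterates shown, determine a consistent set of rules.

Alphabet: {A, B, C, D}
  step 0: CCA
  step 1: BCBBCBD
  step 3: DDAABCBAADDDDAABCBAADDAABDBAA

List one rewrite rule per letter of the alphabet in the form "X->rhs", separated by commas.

A->D, B->AA, C->BCB, D->BDB

  step 0 ⇒ step 1: CCA ⇒ BCB·BCB·D
    A ↦ D
    C ↦ BCB
    B ↦ AA  (constrained at step 1)
    D ↦ BDB  (constrained at step 1)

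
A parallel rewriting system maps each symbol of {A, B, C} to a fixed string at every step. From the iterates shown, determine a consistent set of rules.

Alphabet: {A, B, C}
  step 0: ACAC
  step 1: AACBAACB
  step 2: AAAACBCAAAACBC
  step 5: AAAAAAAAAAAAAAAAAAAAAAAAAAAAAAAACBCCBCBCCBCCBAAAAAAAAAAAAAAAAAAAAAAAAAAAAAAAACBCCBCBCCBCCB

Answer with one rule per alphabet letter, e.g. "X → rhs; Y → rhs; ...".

A->AA, B->C, C->CB

  step 1 ⇒ step 2: AACBAACB ⇒ AA·AA·CB·C·AA·AA·CB·C
    A ↦ AA
    B ↦ C
    C ↦ CB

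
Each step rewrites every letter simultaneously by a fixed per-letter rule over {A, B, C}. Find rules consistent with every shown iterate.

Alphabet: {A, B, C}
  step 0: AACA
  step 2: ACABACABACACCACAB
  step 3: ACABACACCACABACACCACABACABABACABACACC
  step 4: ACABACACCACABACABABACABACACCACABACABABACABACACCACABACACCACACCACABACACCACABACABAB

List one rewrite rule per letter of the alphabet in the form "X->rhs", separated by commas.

  step 3 ⇒ step 4: ACABACACCACABACACCACABACABABACABACACC ⇒ AC·AB·AC·ACC·AC·AB·AC·AB·AB·AC·AB·AC·ACC·AC·AB·AC·AB·AB·AC·AB·AC·ACC·AC·AB·AC·ACC·AC·ACC·AC·AB·AC·ACC·AC·AB·AC·AB·AB
    A ↦ AC
    B ↦ ACC
    C ↦ AB

A->AC, B->ACC, C->AB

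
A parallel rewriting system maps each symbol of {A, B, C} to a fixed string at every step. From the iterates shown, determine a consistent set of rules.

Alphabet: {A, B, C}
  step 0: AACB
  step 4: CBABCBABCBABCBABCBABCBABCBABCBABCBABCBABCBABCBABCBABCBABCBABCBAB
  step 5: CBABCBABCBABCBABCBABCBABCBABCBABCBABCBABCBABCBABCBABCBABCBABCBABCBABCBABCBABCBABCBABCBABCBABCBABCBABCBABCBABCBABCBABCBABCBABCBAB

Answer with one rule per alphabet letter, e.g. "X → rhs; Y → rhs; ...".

  step 4 ⇒ step 5: CBABCBABCBABCBABCBABCBABCBABCBABCBABCBABCBABCBABCBABCBABCBABCBAB ⇒ CB·AB·CB·AB·CB·AB·CB·AB·CB·AB·CB·AB·CB·AB·CB·AB·CB·AB·CB·AB·CB·AB·CB·AB·CB·AB·CB·AB·CB·AB·CB·AB·CB·AB·CB·AB·CB·AB·CB·AB·CB·AB·CB·AB·CB·AB·CB·AB·CB·AB·CB·AB·CB·AB·CB·AB·CB·AB·CB·AB·CB·AB·CB·AB
    A ↦ CB
    B ↦ AB
    C ↦ CB

A->CB, B->AB, C->CB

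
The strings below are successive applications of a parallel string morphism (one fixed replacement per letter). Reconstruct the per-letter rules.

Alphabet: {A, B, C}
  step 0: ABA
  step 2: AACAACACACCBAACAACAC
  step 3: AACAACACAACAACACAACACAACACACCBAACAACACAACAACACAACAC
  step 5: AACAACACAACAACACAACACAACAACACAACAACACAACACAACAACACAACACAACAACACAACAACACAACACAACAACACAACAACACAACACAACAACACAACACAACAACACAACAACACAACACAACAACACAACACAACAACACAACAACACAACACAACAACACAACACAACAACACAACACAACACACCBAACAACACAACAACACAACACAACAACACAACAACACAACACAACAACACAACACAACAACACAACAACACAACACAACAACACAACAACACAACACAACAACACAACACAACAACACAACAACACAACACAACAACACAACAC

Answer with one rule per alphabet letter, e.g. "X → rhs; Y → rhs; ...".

  step 2 ⇒ step 3: AACAACACACCBAACAACAC ⇒ AAC·AAC·AC·AAC·AAC·AC·AAC·AC·AAC·AC·AC·CB·AAC·AAC·AC·AAC·AAC·AC·AAC·AC
    A ↦ AAC
    B ↦ CB
    C ↦ AC

A->AAC, B->CB, C->AC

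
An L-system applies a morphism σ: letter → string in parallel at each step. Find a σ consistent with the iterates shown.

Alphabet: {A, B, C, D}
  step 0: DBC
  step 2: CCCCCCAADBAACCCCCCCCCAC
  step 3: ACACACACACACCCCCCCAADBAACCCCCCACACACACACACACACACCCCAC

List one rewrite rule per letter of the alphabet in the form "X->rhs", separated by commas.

  step 2 ⇒ step 3: CCCCCCAADBAACCCCCCCCCAC ⇒ AC·AC·AC·AC·AC·AC·CCC·CCC·AAD·BAA·CCC·CCC·AC·AC·AC·AC·AC·AC·AC·AC·AC·CCC·AC
    A ↦ CCC
    B ↦ BAA
    C ↦ AC
    D ↦ AAD

A->CCC, B->BAA, C->AC, D->AAD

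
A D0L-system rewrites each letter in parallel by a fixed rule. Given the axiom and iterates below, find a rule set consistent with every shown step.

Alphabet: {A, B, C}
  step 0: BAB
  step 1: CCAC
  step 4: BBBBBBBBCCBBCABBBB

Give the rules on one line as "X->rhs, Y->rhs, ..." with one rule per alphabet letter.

  step 0 ⇒ step 1: BAB ⇒ C·CA·C
    A ↦ CA
    B ↦ C
    C ↦ BB  (constrained at step 1)

A->CA, B->C, C->BB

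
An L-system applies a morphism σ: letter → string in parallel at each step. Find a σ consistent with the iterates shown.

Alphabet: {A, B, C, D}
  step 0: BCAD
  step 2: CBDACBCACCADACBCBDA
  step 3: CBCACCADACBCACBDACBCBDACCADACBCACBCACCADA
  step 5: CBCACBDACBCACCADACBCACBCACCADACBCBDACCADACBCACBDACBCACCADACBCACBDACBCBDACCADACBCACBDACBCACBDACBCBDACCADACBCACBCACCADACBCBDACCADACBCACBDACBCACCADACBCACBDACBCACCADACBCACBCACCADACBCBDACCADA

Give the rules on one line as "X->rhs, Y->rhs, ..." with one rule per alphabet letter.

A->DA, B->CA, C->CB, D->CCA

  step 2 ⇒ step 3: CBDACBCACCADACBCBDA ⇒ CB·CA·CCA·DA·CB·CA·CB·DA·CB·CB·DA·CCA·DA·CB·CA·CB·CA·CCA·DA
    A ↦ DA
    B ↦ CA
    C ↦ CB
    D ↦ CCA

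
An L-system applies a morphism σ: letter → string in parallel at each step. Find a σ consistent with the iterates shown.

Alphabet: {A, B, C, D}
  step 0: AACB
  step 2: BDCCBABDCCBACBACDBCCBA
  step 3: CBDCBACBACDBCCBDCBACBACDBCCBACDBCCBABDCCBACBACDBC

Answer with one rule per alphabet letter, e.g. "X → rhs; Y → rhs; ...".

  step 2 ⇒ step 3: BDCCBABDCCBACBACDBCCBA ⇒ C·BD·CBA·CBA·C·DBC·C·BD·CBA·CBA·C·DBC·CBA·C·DBC·CBA·BD·C·CBA·CBA·C·DBC
    A ↦ DBC
    B ↦ C
    C ↦ CBA
    D ↦ BD

A->DBC, B->C, C->CBA, D->BD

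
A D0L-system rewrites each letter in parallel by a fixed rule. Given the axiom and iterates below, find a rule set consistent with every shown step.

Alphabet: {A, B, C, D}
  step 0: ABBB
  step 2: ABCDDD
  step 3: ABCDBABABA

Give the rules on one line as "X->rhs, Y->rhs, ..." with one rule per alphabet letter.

  step 2 ⇒ step 3: ABCDDD ⇒ AB·C·D·BA·BA·BA
    A ↦ AB
    B ↦ C
    C ↦ D
    D ↦ BA

A->AB, B->C, C->D, D->BA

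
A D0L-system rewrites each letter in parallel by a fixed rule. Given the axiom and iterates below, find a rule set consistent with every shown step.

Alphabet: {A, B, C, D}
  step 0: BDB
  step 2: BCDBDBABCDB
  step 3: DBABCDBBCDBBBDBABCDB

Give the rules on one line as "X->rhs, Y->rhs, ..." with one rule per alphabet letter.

  step 2 ⇒ step 3: BCDBDBABCDB ⇒ DB·A·BC·DB·BC·DB·BB·DB·A·BC·DB
    A ↦ BB
    B ↦ DB
    C ↦ A
    D ↦ BC

A->BB, B->DB, C->A, D->BC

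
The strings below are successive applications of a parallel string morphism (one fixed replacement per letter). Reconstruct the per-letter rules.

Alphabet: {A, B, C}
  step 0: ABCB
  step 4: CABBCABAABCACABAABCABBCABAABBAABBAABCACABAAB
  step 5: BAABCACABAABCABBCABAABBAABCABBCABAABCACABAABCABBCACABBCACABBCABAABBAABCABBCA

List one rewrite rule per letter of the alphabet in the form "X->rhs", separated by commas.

  step 4 ⇒ step 5: CABBCABAABCACABAABCABBCABAABBAABBAABCACABAAB ⇒ BAA·B·CA·CA·BAA·B·CA·B·B·CA·BAA·B·BAA·B·CA·B·B·CA·BAA·B·CA·CA·BAA·B·CA·B·B·CA·CA·B·B·CA·CA·B·B·CA·BAA·B·BAA·B·CA·B·B·CA
    A ↦ B
    B ↦ CA
    C ↦ BAA

A->B, B->CA, C->BAA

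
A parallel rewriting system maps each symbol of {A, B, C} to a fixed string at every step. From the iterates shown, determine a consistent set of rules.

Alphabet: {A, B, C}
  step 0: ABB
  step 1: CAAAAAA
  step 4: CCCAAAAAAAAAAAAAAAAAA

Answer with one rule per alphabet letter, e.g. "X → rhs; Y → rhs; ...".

  step 0 ⇒ step 1: ABB ⇒ C·AAA·AAA
    A ↦ C
    B ↦ AAA
    C ↦ B  (constrained at step 1)

A->C, B->AAA, C->B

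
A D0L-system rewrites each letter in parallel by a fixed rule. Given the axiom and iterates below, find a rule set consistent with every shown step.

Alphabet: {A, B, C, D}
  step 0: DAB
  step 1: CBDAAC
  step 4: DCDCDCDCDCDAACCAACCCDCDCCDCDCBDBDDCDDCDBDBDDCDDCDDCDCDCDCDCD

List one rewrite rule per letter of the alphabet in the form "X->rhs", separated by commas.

  step 0 ⇒ step 1: DAB ⇒ C·BD·AAC
    A ↦ BD
    B ↦ AAC
    D ↦ C
    C ↦ DCD  (constrained at step 1)

A->BD, B->AAC, C->DCD, D->C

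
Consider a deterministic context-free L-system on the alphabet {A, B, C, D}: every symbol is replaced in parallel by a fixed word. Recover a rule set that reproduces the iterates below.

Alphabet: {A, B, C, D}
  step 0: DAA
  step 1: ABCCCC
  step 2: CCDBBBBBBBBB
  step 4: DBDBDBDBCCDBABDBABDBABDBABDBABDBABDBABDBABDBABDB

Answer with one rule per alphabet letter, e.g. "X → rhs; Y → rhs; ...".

  step 1 ⇒ step 2: ABCCCC ⇒ CC·DB·BB·BB·BB·BB
    A ↦ CC
    B ↦ DB
    C ↦ BB
  step 0 ⇒ step 1: DAA ⇒ AB·CC·CC
    D ↦ AB

A->CC, B->DB, C->BB, D->AB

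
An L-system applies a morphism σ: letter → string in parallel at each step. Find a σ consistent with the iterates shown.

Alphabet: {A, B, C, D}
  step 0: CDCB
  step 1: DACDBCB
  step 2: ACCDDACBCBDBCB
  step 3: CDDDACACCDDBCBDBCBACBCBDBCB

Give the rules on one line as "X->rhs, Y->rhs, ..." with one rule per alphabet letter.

  step 2 ⇒ step 3: ACCDDACBCBDBCB ⇒ CD·D·D·AC·AC·CD·D·BCB·D·BCB·AC·BCB·D·BCB
    A ↦ CD
    B ↦ BCB
    C ↦ D
    D ↦ AC

A->CD, B->BCB, C->D, D->AC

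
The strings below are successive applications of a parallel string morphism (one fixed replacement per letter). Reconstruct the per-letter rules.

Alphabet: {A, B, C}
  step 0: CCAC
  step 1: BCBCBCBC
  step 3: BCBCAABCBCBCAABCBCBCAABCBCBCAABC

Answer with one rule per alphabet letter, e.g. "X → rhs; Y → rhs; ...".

  step 0 ⇒ step 1: CCAC ⇒ BC·BC·BC·BC
    A ↦ BC
    C ↦ BC
    B ↦ AA  (constrained at step 1)

A->BC, B->AA, C->BC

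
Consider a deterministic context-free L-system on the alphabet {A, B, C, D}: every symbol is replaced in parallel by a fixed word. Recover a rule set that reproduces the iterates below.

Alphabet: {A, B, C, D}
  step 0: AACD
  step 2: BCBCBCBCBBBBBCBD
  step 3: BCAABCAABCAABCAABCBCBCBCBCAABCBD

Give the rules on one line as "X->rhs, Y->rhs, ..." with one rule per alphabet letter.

  step 2 ⇒ step 3: BCBCBCBCBBBBBCBD ⇒ BC·AA·BC·AA·BC·AA·BC·AA·BC·BC·BC·BC·BC·AA·BC·BD
    B ↦ BC
    C ↦ AA
    D ↦ BD
    A ↦ BB  (constrained at step 0)

A->BB, B->BC, C->AA, D->BD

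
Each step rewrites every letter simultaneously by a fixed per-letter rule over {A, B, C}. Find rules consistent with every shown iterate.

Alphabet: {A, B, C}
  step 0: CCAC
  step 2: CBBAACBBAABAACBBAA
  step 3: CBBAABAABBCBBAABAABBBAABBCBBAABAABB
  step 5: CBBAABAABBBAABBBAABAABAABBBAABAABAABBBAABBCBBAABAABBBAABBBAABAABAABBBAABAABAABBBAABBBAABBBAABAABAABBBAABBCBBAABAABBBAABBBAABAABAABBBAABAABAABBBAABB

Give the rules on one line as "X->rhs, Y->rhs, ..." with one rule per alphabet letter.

  step 2 ⇒ step 3: CBBAACBBAABAACBBAA ⇒ CB·BAA·BAA·B·B·CB·BAA·BAA·B·B·BAA·B·B·CB·BAA·BAA·B·B
    A ↦ B
    B ↦ BAA
    C ↦ CB

A->B, B->BAA, C->CB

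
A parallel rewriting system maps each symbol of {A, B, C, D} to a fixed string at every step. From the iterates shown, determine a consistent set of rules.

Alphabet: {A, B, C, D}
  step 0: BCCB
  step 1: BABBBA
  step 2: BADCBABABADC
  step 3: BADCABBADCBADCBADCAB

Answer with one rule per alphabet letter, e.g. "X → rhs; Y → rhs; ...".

  step 2 ⇒ step 3: BADCBABABADC ⇒ BA·DC·A·B·BA·DC·BA·DC·BA·DC·A·B
    A ↦ DC
    B ↦ BA
    C ↦ B
    D ↦ A

A->DC, B->BA, C->B, D->A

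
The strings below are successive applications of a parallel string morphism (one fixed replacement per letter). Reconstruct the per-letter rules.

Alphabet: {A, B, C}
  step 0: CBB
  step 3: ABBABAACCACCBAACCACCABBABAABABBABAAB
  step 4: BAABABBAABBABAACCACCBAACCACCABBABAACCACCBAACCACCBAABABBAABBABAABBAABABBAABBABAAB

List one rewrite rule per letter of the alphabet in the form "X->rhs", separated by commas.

A->BA, B->AB, C->ACC

  step 3 ⇒ step 4: ABBABAACCACCBAACCACCABBABAABABBABAAB ⇒ BA·AB·AB·BA·AB·BA·BA·ACC·ACC·BA·ACC·ACC·AB·BA·BA·ACC·ACC·BA·ACC·ACC·BA·AB·AB·BA·AB·BA·BA·AB·BA·AB·AB·BA·AB·BA·BA·AB
    A ↦ BA
    B ↦ AB
    C ↦ ACC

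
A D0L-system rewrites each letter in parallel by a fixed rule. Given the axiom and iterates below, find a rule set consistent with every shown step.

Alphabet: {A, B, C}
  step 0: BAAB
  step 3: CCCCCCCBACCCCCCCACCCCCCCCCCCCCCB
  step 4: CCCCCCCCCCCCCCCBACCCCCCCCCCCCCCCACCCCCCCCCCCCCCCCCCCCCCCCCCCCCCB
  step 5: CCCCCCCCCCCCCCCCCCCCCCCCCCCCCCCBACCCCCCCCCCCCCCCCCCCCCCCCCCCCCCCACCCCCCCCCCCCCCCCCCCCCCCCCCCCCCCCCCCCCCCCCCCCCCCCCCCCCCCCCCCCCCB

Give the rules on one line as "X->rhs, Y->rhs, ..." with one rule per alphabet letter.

A->AC, B->CB, C->CC

  step 4 ⇒ step 5: CCCCCCCCCCCCCCCBACCCCCCCCCCCCCCCACCCCCCCCCCCCCCCCCCCCCCCCCCCCCCB ⇒ CC·CC·CC·CC·CC·CC·CC·CC·CC·CC·CC·CC·CC·CC·CC·CB·AC·CC·CC·CC·CC·CC·CC·CC·CC·CC·CC·CC·CC·CC·CC·CC·AC·CC·CC·CC·CC·CC·CC·CC·CC·CC·CC·CC·CC·CC·CC·CC·CC·CC·CC·CC·CC·CC·CC·CC·CC·CC·CC·CC·CC·CC·CC·CB
    A ↦ AC
    B ↦ CB
    C ↦ CC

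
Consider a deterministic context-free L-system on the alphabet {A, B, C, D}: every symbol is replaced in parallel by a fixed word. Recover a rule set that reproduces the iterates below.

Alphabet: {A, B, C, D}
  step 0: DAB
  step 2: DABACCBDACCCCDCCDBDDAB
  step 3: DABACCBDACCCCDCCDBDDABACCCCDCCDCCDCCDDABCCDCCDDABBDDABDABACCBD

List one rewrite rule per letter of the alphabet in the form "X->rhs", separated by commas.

  step 2 ⇒ step 3: DABACCBDACCCCDCCDBDDAB ⇒ DAB·ACC·BD·ACC·CCD·CCD·BD·DAB·ACC·CCD·CCD·CCD·CCD·DAB·CCD·CCD·DAB·BD·DAB·DAB·ACC·BD
    A ↦ ACC
    B ↦ BD
    C ↦ CCD
    D ↦ DAB

A->ACC, B->BD, C->CCD, D->DAB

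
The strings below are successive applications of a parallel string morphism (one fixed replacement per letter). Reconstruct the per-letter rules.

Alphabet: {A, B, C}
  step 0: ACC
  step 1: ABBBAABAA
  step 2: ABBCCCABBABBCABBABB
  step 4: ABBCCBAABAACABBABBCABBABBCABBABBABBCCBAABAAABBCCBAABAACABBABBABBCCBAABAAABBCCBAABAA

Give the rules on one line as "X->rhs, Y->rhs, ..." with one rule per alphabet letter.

  step 1 ⇒ step 2: ABBBAABAA ⇒ ABB·C·C·C·ABB·ABB·C·ABB·ABB
    A ↦ ABB
    B ↦ C
  step 0 ⇒ step 1: ACC ⇒ ABB·BAA·BAA
    C ↦ BAA

A->ABB, B->C, C->BAA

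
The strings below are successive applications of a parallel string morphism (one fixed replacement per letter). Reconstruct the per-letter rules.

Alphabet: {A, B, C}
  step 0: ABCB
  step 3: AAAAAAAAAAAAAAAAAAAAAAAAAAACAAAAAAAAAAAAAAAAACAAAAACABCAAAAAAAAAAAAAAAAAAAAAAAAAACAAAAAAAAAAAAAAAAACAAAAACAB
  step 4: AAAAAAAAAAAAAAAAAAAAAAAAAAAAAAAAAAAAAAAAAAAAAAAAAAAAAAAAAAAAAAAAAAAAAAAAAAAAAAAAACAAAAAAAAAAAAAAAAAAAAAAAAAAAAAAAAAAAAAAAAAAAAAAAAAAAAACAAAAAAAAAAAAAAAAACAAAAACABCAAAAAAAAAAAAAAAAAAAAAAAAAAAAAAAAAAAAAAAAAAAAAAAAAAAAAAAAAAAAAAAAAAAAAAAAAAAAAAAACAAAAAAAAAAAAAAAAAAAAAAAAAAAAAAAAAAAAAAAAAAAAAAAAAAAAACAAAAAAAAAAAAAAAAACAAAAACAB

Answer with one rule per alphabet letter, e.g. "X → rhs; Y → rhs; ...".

A->AAA, B->CAB, C->CAA

  step 3 ⇒ step 4: AAAAAAAAAAAAAAAAAAAAAAAAAAACAAAAAAAAAAAAAAAAACAAAAACABCAAAAAAAAAAAAAAAAAAAAAAAAAACAAAAAAAAAAAAAAAAACAAAAACAB ⇒ AAA·AAA·AAA·AAA·AAA·AAA·AAA·AAA·AAA·AAA·AAA·AAA·AAA·AAA·AAA·AAA·AAA·AAA·AAA·AAA·AAA·AAA·AAA·AAA·AAA·AAA·AAA·CAA·AAA·AAA·AAA·AAA·AAA·AAA·AAA·AAA·AAA·AAA·AAA·AAA·AAA·AAA·AAA·AAA·AAA·CAA·AAA·AAA·AAA·AAA·AAA·CAA·AAA·CAB·CAA·AAA·AAA·AAA·AAA·AAA·AAA·AAA·AAA·AAA·AAA·AAA·AAA·AAA·AAA·AAA·AAA·AAA·AAA·AAA·AAA·AAA·AAA·AAA·AAA·AAA·AAA·CAA·AAA·AAA·AAA·AAA·AAA·AAA·AAA·AAA·AAA·AAA·AAA·AAA·AAA·AAA·AAA·AAA·AAA·CAA·AAA·AAA·AAA·AAA·AAA·CAA·AAA·CAB
    A ↦ AAA
    B ↦ CAB
    C ↦ CAA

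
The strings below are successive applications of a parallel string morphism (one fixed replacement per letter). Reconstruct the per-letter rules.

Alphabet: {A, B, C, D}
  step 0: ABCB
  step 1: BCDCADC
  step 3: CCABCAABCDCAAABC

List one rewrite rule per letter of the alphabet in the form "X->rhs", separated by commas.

  step 0 ⇒ step 1: ABCB ⇒ BC·DC·A·DC
    A ↦ BC
    B ↦ DC
    C ↦ A
    D ↦ CC  (constrained at step 1)

A->BC, B->DC, C->A, D->CC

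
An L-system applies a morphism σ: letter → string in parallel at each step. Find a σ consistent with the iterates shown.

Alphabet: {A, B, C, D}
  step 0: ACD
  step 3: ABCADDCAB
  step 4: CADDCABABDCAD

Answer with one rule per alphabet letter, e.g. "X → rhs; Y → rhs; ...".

A->C, B->AD, C->D, D->AB

  step 3 ⇒ step 4: ABCADDCAB ⇒ C·AD·D·C·AB·AB·D·C·AD
    A ↦ C
    B ↦ AD
    C ↦ D
    D ↦ AB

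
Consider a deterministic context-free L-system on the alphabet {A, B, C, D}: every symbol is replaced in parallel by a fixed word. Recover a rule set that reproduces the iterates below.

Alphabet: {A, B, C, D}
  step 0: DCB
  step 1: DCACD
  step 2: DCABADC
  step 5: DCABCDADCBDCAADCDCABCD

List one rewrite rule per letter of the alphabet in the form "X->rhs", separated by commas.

  step 1 ⇒ step 2: DCACD ⇒ DC·A·B·A·DC
    A ↦ B
    C ↦ A
    D ↦ DC
  step 0 ⇒ step 1: DCB ⇒ DC·A·CD
    B ↦ CD

A->B, B->CD, C->A, D->DC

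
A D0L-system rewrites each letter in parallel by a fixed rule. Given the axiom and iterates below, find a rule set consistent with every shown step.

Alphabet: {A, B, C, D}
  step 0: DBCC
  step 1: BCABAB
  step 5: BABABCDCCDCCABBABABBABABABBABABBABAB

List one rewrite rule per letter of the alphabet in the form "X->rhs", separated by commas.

A->DC, B->C, C->AB, D->B

  step 0 ⇒ step 1: DBCC ⇒ B·C·AB·AB
    B ↦ C
    C ↦ AB
    D ↦ B
    A ↦ DC  (constrained at step 1)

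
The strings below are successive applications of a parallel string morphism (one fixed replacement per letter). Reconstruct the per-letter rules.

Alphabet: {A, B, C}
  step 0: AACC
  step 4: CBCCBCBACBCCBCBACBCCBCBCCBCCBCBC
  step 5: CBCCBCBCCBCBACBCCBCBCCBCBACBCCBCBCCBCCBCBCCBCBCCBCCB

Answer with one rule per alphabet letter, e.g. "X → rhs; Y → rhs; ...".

  step 4 ⇒ step 5: CBCCBCBACBCCBCBACBCCBCBCCBCCBCBC ⇒ CB·C·CB·CB·C·CB·C·BA·CB·C·CB·CB·C·CB·C·BA·CB·C·CB·CB·C·CB·C·CB·CB·C·CB·CB·C·CB·C·CB
    A ↦ BA
    B ↦ C
    C ↦ CB

A->BA, B->C, C->CB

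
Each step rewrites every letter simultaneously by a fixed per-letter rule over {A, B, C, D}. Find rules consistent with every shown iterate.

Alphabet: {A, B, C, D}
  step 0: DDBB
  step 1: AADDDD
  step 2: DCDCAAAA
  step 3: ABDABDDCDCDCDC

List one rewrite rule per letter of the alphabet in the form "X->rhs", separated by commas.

A->DC, B->DD, C->BD, D->A

  step 2 ⇒ step 3: DCDCAAAA ⇒ A·BD·A·BD·DC·DC·DC·DC
    A ↦ DC
    C ↦ BD
    D ↦ A
  step 0 ⇒ step 1: DDBB ⇒ A·A·DD·DD
    B ↦ DD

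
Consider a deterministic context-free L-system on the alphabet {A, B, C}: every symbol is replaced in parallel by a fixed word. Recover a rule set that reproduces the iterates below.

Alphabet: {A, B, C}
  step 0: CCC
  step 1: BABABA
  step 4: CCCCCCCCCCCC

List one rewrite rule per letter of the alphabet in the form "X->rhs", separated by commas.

  step 0 ⇒ step 1: CCC ⇒ BA·BA·BA
    C ↦ BA
    A ↦ C  (constrained at step 1)
    B ↦ C  (constrained at step 1)

A->C, B->C, C->BA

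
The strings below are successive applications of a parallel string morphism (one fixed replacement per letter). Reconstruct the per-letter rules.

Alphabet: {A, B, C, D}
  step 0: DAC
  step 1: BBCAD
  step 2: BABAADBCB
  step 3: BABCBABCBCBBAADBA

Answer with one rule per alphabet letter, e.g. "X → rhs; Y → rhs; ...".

  step 2 ⇒ step 3: BABAADBCB ⇒ BA·BC·BA·BC·BC·B·BA·AD·BA
    A ↦ BC
    B ↦ BA
    C ↦ AD
    D ↦ B

A->BC, B->BA, C->AD, D->B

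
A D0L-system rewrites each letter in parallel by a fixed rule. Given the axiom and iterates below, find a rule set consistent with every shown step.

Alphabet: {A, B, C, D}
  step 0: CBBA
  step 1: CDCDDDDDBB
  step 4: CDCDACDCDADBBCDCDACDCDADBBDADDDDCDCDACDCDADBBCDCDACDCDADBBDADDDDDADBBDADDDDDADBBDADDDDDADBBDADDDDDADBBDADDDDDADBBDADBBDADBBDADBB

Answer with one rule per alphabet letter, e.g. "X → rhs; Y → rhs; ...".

A->DBB, B->DD, C->CDC, D->DA

  step 0 ⇒ step 1: CBBA ⇒ CDC·DD·DD·DBB
    A ↦ DBB
    B ↦ DD
    C ↦ CDC
    D ↦ DA  (constrained at step 1)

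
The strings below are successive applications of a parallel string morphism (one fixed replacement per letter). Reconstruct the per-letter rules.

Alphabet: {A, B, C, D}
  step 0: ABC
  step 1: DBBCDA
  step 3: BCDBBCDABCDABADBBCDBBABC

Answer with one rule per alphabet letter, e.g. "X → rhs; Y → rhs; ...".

  step 0 ⇒ step 1: ABC ⇒ DB·BC·DA
    A ↦ DB
    B ↦ BC
    C ↦ DA
    D ↦ BA  (constrained at step 1)

A->DB, B->BC, C->DA, D->BA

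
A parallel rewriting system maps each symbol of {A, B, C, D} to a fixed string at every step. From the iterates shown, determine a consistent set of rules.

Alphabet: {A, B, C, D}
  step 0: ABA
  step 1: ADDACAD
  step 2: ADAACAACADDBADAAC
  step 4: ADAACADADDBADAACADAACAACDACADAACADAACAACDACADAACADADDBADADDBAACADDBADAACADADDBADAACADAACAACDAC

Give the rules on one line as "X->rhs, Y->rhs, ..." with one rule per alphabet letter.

A->AD, B->DAC, C->DB, D->AAC

  step 1 ⇒ step 2: ADDACAD ⇒ AD·AAC·AAC·AD·DB·AD·AAC
    A ↦ AD
    C ↦ DB
    D ↦ AAC
  step 0 ⇒ step 1: ABA ⇒ AD·DAC·AD
    B ↦ DAC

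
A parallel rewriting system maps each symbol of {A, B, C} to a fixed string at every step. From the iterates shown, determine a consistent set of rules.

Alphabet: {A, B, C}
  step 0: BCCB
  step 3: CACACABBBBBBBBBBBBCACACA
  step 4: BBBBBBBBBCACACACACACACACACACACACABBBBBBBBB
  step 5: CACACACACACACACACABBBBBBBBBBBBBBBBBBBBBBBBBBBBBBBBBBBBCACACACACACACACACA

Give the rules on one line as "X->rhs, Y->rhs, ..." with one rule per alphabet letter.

  step 4 ⇒ step 5: BBBBBBBBBCACACACACACACACACACACACABBBBBBBBB ⇒ CA·CA·CA·CA·CA·CA·CA·CA·CA·BB·B·BB·B·BB·B·BB·B·BB·B·BB·B·BB·B·BB·B·BB·B·BB·B·BB·B·BB·B·CA·CA·CA·CA·CA·CA·CA·CA·CA
    A ↦ B
    B ↦ CA
    C ↦ BB

A->B, B->CA, C->BB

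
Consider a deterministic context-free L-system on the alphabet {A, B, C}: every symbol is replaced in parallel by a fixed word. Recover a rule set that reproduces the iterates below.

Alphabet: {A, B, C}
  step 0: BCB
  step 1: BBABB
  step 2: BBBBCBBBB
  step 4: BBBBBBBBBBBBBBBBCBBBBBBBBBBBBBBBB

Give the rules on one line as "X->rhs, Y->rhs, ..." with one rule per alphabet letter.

A->C, B->BB, C->A

  step 1 ⇒ step 2: BBABB ⇒ BB·BB·C·BB·BB
    A ↦ C
    B ↦ BB
  step 0 ⇒ step 1: BCB ⇒ BB·A·BB
    C ↦ A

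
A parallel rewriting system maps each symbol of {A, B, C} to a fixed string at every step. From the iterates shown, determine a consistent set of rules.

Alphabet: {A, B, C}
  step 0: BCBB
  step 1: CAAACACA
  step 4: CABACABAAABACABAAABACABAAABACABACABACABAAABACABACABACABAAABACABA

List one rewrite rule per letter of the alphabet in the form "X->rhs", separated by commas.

A->BA, B->CA, C->AA

  step 0 ⇒ step 1: BCBB ⇒ CA·AA·CA·CA
    B ↦ CA
    C ↦ AA
    A ↦ BA  (constrained at step 1)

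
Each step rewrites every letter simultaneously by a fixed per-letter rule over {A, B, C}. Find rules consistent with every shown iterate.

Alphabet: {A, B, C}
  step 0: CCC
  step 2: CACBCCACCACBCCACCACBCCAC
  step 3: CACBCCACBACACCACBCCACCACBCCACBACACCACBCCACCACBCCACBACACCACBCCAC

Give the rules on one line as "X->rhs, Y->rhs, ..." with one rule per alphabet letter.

  step 2 ⇒ step 3: CACBCCACCACBCCACCACBCCAC ⇒ CAC·BC·CAC·BA·CAC·CAC·BC·CAC·CAC·BC·CAC·BA·CAC·CAC·BC·CAC·CAC·BC·CAC·BA·CAC·CAC·BC·CAC
    A ↦ BC
    B ↦ BA
    C ↦ CAC

A->BC, B->BA, C->CAC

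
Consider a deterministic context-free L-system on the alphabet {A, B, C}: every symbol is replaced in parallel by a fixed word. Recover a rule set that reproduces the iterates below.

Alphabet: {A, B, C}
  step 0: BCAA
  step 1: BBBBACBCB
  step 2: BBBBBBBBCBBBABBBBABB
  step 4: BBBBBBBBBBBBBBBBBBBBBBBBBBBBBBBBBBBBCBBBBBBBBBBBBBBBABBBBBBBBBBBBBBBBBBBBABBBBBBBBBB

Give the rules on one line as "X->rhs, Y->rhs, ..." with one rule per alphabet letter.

  step 1 ⇒ step 2: BBBBACBCB ⇒ BB·BB·BB·BB·CB·BBA·BB·BBA·BB
    A ↦ CB
    B ↦ BB
    C ↦ BBA

A->CB, B->BB, C->BBA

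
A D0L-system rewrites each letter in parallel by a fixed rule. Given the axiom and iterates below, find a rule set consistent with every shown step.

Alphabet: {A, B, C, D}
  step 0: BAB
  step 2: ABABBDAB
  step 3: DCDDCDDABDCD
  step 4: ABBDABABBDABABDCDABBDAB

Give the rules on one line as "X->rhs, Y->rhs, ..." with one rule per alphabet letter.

A->DC, B->D, C->BD, D->AB

  step 3 ⇒ step 4: DCDDCDDABDCD ⇒ AB·BD·AB·AB·BD·AB·AB·DC·D·AB·BD·AB
    A ↦ DC
    B ↦ D
    C ↦ BD
    D ↦ AB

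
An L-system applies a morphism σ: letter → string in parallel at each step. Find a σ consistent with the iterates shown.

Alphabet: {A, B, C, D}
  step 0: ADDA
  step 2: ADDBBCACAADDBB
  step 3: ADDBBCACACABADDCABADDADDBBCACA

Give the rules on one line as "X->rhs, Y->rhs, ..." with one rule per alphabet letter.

A->ADD, B->CA, C->CAB, D->B

  step 2 ⇒ step 3: ADDBBCACAADDBB ⇒ ADD·B·B·CA·CA·CAB·ADD·CAB·ADD·ADD·B·B·CA·CA
    A ↦ ADD
    B ↦ CA
    C ↦ CAB
    D ↦ B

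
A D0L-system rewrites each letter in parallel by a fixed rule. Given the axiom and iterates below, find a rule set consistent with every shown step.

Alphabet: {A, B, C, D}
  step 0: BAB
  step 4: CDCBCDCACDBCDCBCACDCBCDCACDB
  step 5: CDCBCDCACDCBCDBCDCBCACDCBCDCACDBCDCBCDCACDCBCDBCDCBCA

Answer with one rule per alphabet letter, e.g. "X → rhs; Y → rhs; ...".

A->B, B->CA, C->CD, D->CB

  step 4 ⇒ step 5: CDCBCDCACDBCDCBCACDCBCDCACDB ⇒ CD·CB·CD·CA·CD·CB·CD·B·CD·CB·CA·CD·CB·CD·CA·CD·B·CD·CB·CD·CA·CD·CB·CD·B·CD·CB·CA
    A ↦ B
    B ↦ CA
    C ↦ CD
    D ↦ CB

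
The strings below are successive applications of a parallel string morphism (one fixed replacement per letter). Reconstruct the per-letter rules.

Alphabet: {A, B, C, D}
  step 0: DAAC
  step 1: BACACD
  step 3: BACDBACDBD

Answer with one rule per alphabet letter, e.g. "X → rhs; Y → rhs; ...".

A->AC, B->D, C->D, D->B

  step 0 ⇒ step 1: DAAC ⇒ B·AC·AC·D
    A ↦ AC
    C ↦ D
    D ↦ B
    B ↦ D  (constrained at step 1)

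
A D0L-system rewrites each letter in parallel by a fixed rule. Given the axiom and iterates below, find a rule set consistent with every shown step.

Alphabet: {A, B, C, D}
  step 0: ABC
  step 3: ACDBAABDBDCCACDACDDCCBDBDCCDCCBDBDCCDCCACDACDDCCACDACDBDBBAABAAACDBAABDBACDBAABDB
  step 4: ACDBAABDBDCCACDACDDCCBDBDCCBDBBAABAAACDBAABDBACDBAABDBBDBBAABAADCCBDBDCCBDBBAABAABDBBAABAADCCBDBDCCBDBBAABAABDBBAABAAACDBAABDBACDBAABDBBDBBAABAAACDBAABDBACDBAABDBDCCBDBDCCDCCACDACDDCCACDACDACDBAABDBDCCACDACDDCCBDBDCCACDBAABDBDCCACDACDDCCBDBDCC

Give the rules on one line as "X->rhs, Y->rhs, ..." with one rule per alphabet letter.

  step 3 ⇒ step 4: ACDBAABDBDCCACDACDDCCBDBDCCDCCBDBDCCDCCACDACDDCCACDACDBDBBAABAAACDBAABDBACDBAABDB ⇒ ACD·BAA·BDB·DCC·ACD·ACD·DCC·BDB·DCC·BDB·BAA·BAA·ACD·BAA·BDB·ACD·BAA·BDB·BDB·BAA·BAA·DCC·BDB·DCC·BDB·BAA·BAA·BDB·BAA·BAA·DCC·BDB·DCC·BDB·BAA·BAA·BDB·BAA·BAA·ACD·BAA·BDB·ACD·BAA·BDB·BDB·BAA·BAA·ACD·BAA·BDB·ACD·BAA·BDB·DCC·BDB·DCC·DCC·ACD·ACD·DCC·ACD·ACD·ACD·BAA·BDB·DCC·ACD·ACD·DCC·BDB·DCC·ACD·BAA·BDB·DCC·ACD·ACD·DCC·BDB·DCC
    A ↦ ACD
    B ↦ DCC
    C ↦ BAA
    D ↦ BDB

A->ACD, B->DCC, C->BAA, D->BDB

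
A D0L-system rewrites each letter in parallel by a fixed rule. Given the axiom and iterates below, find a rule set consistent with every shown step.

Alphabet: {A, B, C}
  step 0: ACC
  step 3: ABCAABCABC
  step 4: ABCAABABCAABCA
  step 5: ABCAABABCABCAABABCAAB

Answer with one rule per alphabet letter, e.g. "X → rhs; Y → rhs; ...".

  step 4 ⇒ step 5: ABCAABABCAABCA ⇒ AB·C·A·AB·AB·C·AB·C·A·AB·AB·C·A·AB
    A ↦ AB
    B ↦ C
    C ↦ A

A->AB, B->C, C->A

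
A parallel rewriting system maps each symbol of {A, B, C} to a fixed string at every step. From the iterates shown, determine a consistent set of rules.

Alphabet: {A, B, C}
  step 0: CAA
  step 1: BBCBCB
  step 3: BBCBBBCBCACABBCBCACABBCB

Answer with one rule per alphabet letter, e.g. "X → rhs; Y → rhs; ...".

  step 0 ⇒ step 1: CAA ⇒ BB·CB·CB
    A ↦ CB
    C ↦ BB
    B ↦ CA  (constrained at step 1)

A->CB, B->CA, C->BB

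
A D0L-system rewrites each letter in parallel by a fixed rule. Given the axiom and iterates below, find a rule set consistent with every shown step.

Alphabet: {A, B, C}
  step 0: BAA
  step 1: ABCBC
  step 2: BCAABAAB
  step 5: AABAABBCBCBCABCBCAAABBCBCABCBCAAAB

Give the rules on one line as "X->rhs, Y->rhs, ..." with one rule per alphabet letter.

  step 1 ⇒ step 2: ABCBC ⇒ BC·A·AB·A·AB
    A ↦ BC
    B ↦ A
    C ↦ AB

A->BC, B->A, C->AB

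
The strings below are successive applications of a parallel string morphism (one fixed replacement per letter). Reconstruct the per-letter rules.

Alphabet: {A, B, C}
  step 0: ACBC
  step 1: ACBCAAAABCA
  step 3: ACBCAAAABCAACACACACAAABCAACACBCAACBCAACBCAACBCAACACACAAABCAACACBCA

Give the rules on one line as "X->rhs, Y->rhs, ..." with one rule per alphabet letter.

A->AC, B->AAA, C->BCA

  step 0 ⇒ step 1: ACBC ⇒ AC·BCA·AAA·BCA
    A ↦ AC
    B ↦ AAA
    C ↦ BCA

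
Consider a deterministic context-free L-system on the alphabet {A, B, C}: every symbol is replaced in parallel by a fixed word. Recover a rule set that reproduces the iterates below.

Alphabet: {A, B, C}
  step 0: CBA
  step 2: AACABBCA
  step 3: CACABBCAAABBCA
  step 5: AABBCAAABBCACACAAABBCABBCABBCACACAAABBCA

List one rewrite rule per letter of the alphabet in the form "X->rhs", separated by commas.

A->CA, B->A, C->BB

  step 2 ⇒ step 3: AACABBCA ⇒ CA·CA·BB·CA·A·A·BB·CA
    A ↦ CA
    B ↦ A
    C ↦ BB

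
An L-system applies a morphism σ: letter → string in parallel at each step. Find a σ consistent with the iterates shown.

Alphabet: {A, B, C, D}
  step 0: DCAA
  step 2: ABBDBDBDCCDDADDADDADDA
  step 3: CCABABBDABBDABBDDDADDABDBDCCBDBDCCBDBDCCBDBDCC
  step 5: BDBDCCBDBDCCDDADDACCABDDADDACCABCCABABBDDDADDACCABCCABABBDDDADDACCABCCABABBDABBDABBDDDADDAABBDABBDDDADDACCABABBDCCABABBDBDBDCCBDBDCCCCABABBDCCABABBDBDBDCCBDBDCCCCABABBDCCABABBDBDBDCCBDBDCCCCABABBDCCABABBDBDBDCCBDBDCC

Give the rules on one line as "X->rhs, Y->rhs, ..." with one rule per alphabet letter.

A->CC, B->AB, C->DDA, D->BD

  step 2 ⇒ step 3: ABBDBDBDCCDDADDADDADDA ⇒ CC·AB·AB·BD·AB·BD·AB·BD·DDA·DDA·BD·BD·CC·BD·BD·CC·BD·BD·CC·BD·BD·CC
    A ↦ CC
    B ↦ AB
    C ↦ DDA
    D ↦ BD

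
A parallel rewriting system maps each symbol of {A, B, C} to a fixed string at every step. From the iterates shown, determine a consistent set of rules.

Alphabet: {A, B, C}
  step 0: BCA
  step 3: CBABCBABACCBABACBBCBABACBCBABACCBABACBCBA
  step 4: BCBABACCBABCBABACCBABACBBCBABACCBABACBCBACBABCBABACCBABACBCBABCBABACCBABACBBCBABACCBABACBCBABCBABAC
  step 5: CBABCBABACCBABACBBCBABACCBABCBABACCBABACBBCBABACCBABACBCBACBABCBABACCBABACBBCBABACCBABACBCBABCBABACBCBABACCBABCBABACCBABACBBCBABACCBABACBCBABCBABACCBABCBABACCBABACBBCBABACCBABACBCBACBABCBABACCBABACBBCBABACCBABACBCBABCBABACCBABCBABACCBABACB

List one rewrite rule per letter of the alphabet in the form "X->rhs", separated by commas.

A->BAC, B->CBA, C->B

  step 4 ⇒ step 5: BCBABACCBABCBABACCBABACBBCBABACCBABACBCBACBABCBABACCBABACBCBABCBABACCBABACBBCBABACCBABACBCBABCBABAC ⇒ CBA·B·CBA·BAC·CBA·BAC·B·B·CBA·BAC·CBA·B·CBA·BAC·CBA·BAC·B·B·CBA·BAC·CBA·BAC·B·CBA·CBA·B·CBA·BAC·CBA·BAC·B·B·CBA·BAC·CBA·BAC·B·CBA·B·CBA·BAC·B·CBA·BAC·CBA·B·CBA·BAC·CBA·BAC·B·B·CBA·BAC·CBA·BAC·B·CBA·B·CBA·BAC·CBA·B·CBA·BAC·CBA·BAC·B·B·CBA·BAC·CBA·BAC·B·CBA·CBA·B·CBA·BAC·CBA·BAC·B·B·CBA·BAC·CBA·BAC·B·CBA·B·CBA·BAC·CBA·B·CBA·BAC·CBA·BAC·B
    A ↦ BAC
    B ↦ CBA
    C ↦ B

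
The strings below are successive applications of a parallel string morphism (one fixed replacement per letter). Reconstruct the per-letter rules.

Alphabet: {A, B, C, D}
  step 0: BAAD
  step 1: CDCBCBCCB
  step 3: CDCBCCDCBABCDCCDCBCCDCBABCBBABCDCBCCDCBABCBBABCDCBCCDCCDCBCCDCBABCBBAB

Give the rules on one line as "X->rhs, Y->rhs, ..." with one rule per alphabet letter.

A->BC, B->CDC, C->BAB, D->CB

  step 0 ⇒ step 1: BAAD ⇒ CDC·BC·BC·CB
    A ↦ BC
    B ↦ CDC
    D ↦ CB
    C ↦ BAB  (constrained at step 1)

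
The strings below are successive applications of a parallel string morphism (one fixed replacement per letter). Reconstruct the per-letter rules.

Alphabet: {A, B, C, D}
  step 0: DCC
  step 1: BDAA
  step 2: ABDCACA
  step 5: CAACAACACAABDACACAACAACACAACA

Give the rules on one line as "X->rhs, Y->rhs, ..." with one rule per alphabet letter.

  step 1 ⇒ step 2: BDAA ⇒ A·BD·CA·CA
    A ↦ CA
    B ↦ A
    D ↦ BD
  step 0 ⇒ step 1: DCC ⇒ BD·A·A
    C ↦ A

A->CA, B->A, C->A, D->BD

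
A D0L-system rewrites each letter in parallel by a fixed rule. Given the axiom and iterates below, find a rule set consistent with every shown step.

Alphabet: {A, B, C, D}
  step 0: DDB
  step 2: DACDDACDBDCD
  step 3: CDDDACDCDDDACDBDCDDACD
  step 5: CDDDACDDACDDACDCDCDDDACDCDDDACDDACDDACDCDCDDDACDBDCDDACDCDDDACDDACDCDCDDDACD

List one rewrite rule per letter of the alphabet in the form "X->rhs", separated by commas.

A->D, B->BD, C->DA, D->CD

  step 2 ⇒ step 3: DACDDACDBDCD ⇒ CD·D·DA·CD·CD·D·DA·CD·BD·CD·DA·CD
    A ↦ D
    B ↦ BD
    C ↦ DA
    D ↦ CD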